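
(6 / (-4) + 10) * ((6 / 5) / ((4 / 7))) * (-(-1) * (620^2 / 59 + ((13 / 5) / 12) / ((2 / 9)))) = 5490053457 / 47200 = 116314.69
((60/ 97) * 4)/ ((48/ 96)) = 480/ 97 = 4.95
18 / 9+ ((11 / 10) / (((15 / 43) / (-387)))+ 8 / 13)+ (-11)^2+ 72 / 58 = -20649859 / 18850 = -1095.48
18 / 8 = 9 / 4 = 2.25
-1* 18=-18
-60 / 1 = -60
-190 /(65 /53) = -2014 /13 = -154.92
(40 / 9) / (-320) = -1 / 72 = -0.01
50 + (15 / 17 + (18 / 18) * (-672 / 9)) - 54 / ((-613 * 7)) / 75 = -130123657 / 5471025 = -23.78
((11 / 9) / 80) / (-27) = -11 / 19440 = -0.00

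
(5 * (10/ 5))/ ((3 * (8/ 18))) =15/ 2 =7.50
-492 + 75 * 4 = -192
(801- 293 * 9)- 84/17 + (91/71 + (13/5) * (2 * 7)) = -10882671/6035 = -1803.26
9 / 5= 1.80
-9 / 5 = -1.80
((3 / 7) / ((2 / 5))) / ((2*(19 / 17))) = 255 / 532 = 0.48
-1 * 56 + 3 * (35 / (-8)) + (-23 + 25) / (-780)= -107839 / 1560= -69.13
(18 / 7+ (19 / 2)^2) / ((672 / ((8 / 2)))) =2599 / 4704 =0.55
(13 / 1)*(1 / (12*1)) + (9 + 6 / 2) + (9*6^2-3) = 4009 / 12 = 334.08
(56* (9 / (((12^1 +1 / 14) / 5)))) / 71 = 35280 / 11999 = 2.94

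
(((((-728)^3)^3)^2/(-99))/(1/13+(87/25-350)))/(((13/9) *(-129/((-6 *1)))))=82471679012849060888661021334650204851741772061081600/26628481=3097122926871009310995284000000000000000000000.00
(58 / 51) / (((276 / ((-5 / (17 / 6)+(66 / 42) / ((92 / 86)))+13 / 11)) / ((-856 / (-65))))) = 331108718 / 6886524645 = 0.05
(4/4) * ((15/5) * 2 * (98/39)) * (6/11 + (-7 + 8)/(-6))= 5.71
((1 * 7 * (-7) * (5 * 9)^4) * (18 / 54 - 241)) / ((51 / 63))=1015503378750 / 17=59735492867.65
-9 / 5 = -1.80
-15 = -15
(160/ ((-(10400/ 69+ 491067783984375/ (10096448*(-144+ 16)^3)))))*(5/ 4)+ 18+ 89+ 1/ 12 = 410294910622098847/ 3888494577651684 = 105.52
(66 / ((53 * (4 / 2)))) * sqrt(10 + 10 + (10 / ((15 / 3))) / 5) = 33 * sqrt(510) / 265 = 2.81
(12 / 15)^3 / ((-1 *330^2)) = -0.00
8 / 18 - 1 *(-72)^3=3359236 / 9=373248.44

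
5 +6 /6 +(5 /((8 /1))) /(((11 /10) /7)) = 439 /44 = 9.98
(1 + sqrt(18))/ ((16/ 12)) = 3/ 4 + 9 * sqrt(2)/ 4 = 3.93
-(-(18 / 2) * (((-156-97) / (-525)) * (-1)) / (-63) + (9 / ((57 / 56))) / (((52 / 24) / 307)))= -1137188309 / 907725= -1252.79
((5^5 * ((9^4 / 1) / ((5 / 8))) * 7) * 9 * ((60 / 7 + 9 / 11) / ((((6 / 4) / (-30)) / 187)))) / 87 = -24192375300000 / 29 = -834219837931.03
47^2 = 2209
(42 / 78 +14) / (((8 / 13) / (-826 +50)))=-18333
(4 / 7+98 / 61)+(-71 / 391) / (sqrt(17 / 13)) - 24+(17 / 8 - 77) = -330317 / 3416 - 71 * sqrt(221) / 6647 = -96.86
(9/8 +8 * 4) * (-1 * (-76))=5035/2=2517.50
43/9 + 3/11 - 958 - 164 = -110578/99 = -1116.95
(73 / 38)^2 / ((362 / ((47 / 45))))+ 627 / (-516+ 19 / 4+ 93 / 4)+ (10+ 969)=175365923296 / 179361045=977.73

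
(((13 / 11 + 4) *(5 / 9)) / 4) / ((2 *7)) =95 / 1848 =0.05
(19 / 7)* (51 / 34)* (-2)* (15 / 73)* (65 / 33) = -18525 / 5621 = -3.30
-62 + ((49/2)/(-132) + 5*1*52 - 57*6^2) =-489505/264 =-1854.19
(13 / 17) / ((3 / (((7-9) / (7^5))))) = -0.00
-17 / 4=-4.25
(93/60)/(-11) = -31/220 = -0.14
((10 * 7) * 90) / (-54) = -350 / 3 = -116.67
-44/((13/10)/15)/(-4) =1650/13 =126.92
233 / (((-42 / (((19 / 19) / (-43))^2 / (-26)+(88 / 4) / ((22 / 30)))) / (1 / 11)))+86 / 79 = -24636848965 / 1754604852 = -14.04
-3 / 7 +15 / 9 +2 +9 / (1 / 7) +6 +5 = 1622 / 21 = 77.24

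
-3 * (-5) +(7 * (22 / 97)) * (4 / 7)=1543 / 97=15.91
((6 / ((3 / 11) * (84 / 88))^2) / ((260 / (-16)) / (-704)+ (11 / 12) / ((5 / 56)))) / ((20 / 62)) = 5112402944 / 191675799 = 26.67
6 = 6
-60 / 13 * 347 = -20820 / 13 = -1601.54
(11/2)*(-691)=-7601/2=-3800.50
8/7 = 1.14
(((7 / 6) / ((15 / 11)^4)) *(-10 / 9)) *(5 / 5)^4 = -102487 / 273375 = -0.37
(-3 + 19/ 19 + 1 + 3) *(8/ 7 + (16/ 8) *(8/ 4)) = 72/ 7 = 10.29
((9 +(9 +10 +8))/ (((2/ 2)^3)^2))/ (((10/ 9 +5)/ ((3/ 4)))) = 243/ 55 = 4.42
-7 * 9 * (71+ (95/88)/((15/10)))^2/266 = -89624089/73568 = -1218.25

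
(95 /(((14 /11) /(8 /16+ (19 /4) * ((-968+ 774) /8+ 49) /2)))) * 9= 2548755 /64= 39824.30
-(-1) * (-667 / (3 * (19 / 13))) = -8671 / 57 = -152.12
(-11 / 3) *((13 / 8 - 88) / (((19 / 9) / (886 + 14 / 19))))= 48023118 / 361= 133028.03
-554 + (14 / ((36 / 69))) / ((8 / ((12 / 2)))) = -4271 / 8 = -533.88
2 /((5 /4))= 8 /5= 1.60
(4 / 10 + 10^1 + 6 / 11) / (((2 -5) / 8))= -4816 / 165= -29.19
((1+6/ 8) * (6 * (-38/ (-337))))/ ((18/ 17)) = 2261/ 2022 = 1.12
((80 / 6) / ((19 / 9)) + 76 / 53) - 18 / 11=67718 / 11077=6.11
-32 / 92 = -0.35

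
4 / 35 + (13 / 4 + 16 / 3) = 3653 / 420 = 8.70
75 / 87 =25 / 29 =0.86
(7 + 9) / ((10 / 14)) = 112 / 5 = 22.40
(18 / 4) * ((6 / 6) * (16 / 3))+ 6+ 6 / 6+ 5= 36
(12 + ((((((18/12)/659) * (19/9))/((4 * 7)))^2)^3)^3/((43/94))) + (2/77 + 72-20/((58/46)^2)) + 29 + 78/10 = 672221474450250433906762179598127184873968913893742669839069696110746905991613335497188579879659209/6210144118813118520555838976478131732078651626364864158575598693302321886443343427780180894023680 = 108.25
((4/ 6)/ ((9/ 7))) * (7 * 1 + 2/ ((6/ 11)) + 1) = 490/ 81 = 6.05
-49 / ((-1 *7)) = 7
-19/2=-9.50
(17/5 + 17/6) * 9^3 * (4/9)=10098/5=2019.60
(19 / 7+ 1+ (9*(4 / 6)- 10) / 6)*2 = 128 / 21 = 6.10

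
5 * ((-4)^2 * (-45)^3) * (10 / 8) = -9112500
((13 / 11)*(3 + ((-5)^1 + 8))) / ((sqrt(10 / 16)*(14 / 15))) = 234*sqrt(10) / 77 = 9.61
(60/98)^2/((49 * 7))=900/823543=0.00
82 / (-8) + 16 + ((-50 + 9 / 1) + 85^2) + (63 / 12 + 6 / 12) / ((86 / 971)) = 7254.67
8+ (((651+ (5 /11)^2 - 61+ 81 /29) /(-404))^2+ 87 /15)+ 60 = 47701604813094 /628028696405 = 75.95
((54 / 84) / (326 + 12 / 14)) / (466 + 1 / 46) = 207 / 49047856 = 0.00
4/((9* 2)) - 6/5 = -44/45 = -0.98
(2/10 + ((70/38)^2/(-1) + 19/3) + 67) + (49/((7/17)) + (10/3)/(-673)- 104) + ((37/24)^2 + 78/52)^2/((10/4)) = 18367413735481/201514936320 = 91.15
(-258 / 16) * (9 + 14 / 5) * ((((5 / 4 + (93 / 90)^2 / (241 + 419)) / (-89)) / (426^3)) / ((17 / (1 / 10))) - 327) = 33905758848667326790621 / 544934100268800000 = 62219.93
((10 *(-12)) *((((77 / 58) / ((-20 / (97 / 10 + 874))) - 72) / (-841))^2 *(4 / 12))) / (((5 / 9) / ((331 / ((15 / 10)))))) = -2281111547962593 / 5948233210000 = -383.49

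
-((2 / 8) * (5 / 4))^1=-5 / 16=-0.31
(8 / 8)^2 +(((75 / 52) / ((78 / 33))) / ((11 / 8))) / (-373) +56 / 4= 945480 / 63037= 15.00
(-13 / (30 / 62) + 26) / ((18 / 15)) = -13 / 18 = -0.72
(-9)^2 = 81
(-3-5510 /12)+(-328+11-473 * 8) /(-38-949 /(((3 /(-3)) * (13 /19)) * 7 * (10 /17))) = -19910269 /41838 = -475.89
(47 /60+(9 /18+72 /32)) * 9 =159 /5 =31.80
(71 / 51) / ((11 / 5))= 355 / 561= 0.63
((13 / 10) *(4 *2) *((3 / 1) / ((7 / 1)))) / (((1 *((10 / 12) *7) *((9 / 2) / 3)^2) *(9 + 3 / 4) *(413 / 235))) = 6016 / 303555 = 0.02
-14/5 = -2.80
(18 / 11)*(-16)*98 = -28224 / 11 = -2565.82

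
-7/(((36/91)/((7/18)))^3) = -1809323971/272097792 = -6.65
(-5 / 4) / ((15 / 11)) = -11 / 12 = -0.92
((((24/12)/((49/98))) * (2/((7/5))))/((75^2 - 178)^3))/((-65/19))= -152/14706641915693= -0.00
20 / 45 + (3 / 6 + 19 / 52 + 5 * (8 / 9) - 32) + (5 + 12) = -4327 / 468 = -9.25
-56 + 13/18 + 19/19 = -977/18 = -54.28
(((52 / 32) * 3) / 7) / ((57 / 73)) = 949 / 1064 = 0.89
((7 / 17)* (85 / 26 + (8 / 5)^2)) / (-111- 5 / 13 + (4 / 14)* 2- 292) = -185661 / 31157600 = -0.01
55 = 55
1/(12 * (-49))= -1/588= -0.00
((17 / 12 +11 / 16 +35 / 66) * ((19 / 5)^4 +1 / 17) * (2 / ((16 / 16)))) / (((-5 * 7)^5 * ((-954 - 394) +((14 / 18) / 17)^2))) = 64313620839 / 4143356573289062500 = 0.00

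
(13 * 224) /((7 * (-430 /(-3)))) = 624 /215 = 2.90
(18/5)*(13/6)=39/5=7.80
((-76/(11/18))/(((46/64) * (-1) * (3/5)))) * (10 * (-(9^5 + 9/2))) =-3916857600/23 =-170298156.52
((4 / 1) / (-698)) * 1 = -2 / 349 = -0.01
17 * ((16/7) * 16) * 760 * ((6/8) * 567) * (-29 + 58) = 5827023360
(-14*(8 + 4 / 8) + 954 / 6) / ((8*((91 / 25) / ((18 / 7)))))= 2250 / 637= 3.53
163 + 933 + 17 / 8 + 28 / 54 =1098.64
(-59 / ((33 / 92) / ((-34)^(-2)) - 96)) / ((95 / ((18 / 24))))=-1357 / 928340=-0.00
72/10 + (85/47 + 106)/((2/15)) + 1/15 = 815.83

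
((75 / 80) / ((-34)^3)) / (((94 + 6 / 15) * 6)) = -25 / 593647616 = -0.00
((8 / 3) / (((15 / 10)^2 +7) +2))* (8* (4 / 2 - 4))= -512 / 135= -3.79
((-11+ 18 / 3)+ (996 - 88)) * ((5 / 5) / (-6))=-301 / 2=-150.50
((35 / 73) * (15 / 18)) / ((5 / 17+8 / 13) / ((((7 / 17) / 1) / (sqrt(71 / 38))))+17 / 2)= 468083525 / 8701752351- 1066975 * sqrt(2698) / 2900584117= 0.03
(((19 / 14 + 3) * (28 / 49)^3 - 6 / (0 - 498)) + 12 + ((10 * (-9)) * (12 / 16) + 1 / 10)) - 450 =-502766056 / 996415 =-504.57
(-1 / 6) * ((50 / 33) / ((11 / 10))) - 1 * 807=-879073 / 1089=-807.23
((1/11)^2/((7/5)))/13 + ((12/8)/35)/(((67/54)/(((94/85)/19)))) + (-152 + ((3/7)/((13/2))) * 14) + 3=-126016150704/851032325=-148.07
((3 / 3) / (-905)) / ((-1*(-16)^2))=1 / 231680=0.00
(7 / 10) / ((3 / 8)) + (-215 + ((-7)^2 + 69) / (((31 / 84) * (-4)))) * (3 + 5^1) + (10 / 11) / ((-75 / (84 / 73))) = -880327684 / 373395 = -2357.63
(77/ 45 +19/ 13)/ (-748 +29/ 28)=-51968/ 12235275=-0.00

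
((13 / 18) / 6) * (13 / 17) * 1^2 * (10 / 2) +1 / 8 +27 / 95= 303299 / 348840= 0.87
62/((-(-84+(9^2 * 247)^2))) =-0.00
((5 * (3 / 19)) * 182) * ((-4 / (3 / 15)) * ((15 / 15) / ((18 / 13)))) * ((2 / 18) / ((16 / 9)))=-29575 / 228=-129.71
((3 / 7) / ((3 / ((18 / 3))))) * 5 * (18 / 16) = 135 / 28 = 4.82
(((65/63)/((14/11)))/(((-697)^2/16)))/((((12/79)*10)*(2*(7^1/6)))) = 11297/1499692383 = 0.00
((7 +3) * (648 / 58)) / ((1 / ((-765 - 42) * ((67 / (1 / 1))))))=-175183560 / 29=-6040812.41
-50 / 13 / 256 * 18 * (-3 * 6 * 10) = 48.68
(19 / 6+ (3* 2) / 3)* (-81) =-837 / 2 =-418.50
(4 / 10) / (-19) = -2 / 95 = -0.02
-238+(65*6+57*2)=266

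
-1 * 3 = -3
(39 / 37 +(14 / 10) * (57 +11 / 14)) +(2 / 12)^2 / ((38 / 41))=20748517 / 253080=81.98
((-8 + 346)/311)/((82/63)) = 10647/12751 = 0.83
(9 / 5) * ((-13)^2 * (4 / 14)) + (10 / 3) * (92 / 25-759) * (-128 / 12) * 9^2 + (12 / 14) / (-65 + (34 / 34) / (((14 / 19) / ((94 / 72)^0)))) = 22613371366 / 10395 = 2175408.50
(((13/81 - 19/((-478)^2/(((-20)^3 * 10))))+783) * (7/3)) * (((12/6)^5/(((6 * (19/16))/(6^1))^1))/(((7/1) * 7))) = 1871005571072/1846093599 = 1013.49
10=10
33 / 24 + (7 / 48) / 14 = 133 / 96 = 1.39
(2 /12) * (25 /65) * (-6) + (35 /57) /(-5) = -376 /741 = -0.51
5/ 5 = 1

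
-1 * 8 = -8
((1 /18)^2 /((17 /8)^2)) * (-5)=-80 /23409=-0.00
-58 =-58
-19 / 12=-1.58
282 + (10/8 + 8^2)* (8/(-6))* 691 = -59835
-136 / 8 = -17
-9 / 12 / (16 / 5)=-15 / 64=-0.23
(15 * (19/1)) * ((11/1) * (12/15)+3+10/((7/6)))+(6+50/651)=3783569/651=5811.93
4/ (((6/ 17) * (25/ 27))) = 12.24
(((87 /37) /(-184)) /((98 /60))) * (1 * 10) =-6525 /83398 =-0.08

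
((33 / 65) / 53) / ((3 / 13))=11 / 265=0.04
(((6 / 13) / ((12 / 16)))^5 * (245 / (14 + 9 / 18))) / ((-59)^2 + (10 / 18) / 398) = 57513738240 / 134259349415659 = 0.00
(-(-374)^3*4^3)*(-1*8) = -26784575488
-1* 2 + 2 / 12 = -11 / 6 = -1.83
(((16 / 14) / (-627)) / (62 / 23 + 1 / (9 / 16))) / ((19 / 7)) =-276 / 1838573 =-0.00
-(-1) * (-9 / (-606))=3 / 202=0.01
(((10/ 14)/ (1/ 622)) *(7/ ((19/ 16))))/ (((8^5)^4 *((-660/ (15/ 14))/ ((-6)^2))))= -13995/ 105420260077488570368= -0.00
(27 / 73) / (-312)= -9 / 7592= -0.00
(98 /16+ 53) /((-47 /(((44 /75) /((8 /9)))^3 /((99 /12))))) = -515097 /11750000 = -0.04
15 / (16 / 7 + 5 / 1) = 35 / 17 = 2.06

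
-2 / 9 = -0.22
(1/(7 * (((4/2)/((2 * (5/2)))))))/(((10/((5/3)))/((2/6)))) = 5/252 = 0.02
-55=-55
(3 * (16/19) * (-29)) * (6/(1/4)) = -33408/19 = -1758.32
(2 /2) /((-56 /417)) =-417 /56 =-7.45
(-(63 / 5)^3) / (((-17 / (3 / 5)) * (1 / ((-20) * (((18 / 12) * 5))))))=-4500846 / 425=-10590.23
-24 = -24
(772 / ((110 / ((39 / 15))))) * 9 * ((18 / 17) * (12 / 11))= 9754992 / 51425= 189.69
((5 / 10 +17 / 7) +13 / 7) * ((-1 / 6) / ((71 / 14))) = -67 / 426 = -0.16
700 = 700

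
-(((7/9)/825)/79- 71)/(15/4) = 166587272/8798625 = 18.93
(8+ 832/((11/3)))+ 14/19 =235.65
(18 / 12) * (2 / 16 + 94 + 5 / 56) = 3957 / 28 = 141.32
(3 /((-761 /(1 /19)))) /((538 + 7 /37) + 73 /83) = -9213 /23936585320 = -0.00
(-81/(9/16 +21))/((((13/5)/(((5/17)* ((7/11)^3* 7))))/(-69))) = 15558480/294151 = 52.89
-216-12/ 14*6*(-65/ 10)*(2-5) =-2214/ 7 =-316.29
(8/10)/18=2/45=0.04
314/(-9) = -314/9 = -34.89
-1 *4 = -4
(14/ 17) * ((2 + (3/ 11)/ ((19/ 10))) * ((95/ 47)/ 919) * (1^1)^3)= 31360/ 8077091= 0.00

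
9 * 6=54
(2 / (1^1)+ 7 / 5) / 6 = 0.57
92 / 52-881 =-11430 / 13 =-879.23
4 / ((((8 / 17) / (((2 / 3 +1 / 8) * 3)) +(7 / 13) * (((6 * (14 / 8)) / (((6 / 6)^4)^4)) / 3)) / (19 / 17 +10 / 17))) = 57304 / 17491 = 3.28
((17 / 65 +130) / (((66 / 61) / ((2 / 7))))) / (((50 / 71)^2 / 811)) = 2111528494237 / 37537500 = 56251.18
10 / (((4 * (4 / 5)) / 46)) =575 / 4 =143.75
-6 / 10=-3 / 5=-0.60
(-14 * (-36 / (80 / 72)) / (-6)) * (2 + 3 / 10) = -4347 / 25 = -173.88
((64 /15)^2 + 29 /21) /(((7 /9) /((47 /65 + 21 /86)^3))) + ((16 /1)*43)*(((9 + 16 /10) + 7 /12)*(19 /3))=93887791903598582089 /1925812590975000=48752.30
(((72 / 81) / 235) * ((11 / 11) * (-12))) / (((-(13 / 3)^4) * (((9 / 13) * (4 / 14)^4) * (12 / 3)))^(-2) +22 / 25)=-3163297546240 / 62974425983253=-0.05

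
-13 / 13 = -1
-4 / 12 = -1 / 3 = -0.33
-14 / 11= -1.27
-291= -291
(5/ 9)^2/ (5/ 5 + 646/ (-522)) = -725/ 558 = -1.30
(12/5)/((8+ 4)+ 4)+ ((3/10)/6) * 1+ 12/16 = 19/20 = 0.95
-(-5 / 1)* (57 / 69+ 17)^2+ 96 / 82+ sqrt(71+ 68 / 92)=5* sqrt(1518) / 23+ 34485892 / 21689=1598.49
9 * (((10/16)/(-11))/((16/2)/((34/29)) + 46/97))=-0.07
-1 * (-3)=3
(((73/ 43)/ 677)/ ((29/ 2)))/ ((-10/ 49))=-3577/ 4221095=-0.00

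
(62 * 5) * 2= 620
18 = 18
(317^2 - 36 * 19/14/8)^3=22271552058379019761/21952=1014556853971347.47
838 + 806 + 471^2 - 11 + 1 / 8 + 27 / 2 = 1787901 / 8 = 223487.62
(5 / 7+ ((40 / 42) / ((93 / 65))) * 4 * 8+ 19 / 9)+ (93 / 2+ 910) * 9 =11239679 / 1302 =8632.63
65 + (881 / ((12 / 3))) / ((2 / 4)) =1011 / 2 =505.50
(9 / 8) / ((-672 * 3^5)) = -1 / 145152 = -0.00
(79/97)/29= 79/2813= 0.03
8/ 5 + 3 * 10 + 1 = 163/ 5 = 32.60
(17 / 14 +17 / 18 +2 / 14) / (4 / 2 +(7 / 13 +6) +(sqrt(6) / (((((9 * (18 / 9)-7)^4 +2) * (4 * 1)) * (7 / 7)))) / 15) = 2990908996101000 / 11095717034340617-398696350 * sqrt(6) / 11095717034340617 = 0.27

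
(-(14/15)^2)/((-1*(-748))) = -0.00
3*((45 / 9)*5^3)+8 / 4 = 1877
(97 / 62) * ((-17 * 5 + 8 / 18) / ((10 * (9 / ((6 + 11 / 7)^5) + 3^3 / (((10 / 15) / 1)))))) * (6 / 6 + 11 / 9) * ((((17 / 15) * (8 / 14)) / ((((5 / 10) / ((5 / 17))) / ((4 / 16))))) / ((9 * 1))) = -123479746827124 / 16075954281154761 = -0.01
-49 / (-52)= 49 / 52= 0.94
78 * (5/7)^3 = 9750/343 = 28.43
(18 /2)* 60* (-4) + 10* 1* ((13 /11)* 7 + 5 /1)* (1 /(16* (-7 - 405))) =-2160.02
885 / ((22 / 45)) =1810.23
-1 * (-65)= 65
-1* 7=-7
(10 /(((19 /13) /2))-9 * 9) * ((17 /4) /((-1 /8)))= 43486 /19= 2288.74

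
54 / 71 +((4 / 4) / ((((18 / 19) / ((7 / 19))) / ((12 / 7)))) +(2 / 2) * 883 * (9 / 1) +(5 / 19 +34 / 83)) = 2670110648 / 335901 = 7949.10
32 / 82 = 16 / 41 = 0.39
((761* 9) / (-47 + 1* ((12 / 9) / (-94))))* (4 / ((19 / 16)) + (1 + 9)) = -245290086 / 125951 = -1947.50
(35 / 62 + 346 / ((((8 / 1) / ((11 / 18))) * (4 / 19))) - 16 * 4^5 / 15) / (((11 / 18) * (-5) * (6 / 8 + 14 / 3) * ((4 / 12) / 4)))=700.50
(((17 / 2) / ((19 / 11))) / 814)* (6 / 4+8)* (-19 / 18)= -323 / 5328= -0.06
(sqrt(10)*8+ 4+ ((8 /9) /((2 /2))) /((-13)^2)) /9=6092 /13689+ 8*sqrt(10) /9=3.26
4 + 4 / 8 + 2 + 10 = 33 / 2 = 16.50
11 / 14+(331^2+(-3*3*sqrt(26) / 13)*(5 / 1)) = 1533865 / 14- 45*sqrt(26) / 13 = 109544.14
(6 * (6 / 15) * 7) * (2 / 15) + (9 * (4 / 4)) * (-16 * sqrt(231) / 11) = 56 / 25 - 144 * sqrt(231) / 11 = -196.72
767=767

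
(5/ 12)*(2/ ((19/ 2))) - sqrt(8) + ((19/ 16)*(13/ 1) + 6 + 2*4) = 26927/ 912 - 2*sqrt(2) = 26.70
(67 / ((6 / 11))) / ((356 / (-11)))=-8107 / 2136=-3.80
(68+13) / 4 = 81 / 4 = 20.25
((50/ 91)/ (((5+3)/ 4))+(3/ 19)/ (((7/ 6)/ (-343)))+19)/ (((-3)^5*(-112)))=-5867/ 5882058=-0.00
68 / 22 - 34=-340 / 11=-30.91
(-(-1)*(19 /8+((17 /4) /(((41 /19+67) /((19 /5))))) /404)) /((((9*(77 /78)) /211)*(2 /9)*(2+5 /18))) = 207550167513 /1862124880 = 111.46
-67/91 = -0.74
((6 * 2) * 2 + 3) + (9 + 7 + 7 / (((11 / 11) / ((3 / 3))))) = 50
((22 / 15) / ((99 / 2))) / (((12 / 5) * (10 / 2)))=1 / 405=0.00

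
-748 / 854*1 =-374 / 427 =-0.88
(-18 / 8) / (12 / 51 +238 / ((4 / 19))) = -51 / 25630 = -0.00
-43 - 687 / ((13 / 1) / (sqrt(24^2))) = -17047 / 13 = -1311.31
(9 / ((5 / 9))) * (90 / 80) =729 / 40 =18.22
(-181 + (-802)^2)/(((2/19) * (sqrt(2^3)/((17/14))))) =207696429 * sqrt(2)/112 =2622563.45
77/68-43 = -2847/68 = -41.87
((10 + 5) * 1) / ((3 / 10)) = 50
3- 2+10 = 11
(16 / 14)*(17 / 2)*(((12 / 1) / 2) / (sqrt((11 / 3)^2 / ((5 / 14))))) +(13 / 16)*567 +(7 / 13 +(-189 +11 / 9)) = 612*sqrt(70) / 539 +511895 / 1872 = 282.95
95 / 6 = 15.83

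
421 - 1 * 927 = -506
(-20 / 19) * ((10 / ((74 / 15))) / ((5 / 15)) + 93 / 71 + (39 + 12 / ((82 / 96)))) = -130195620 / 2046433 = -63.62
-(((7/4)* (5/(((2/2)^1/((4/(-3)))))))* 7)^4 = -3603000625/81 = -44481489.20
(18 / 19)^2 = 324 / 361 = 0.90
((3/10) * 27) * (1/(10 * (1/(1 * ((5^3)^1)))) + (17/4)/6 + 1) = 9207/80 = 115.09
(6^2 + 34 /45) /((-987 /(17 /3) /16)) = -3.38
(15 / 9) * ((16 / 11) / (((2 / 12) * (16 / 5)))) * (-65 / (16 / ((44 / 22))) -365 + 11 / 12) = -223325 / 132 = -1691.86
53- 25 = 28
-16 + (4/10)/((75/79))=-5842/375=-15.58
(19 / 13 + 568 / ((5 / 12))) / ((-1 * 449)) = -88703 / 29185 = -3.04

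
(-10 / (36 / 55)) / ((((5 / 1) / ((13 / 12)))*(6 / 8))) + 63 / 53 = -3.22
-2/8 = -1/4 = -0.25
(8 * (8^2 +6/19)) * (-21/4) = -51324/19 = -2701.26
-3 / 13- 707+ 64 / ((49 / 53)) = -406410 / 637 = -638.01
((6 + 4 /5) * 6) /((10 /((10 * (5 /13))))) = 15.69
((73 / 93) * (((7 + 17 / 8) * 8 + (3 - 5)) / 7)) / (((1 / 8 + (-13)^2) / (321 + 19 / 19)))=1907344 / 125829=15.16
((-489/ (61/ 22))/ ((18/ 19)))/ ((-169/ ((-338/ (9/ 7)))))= -476938/ 1647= -289.58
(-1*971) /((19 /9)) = -459.95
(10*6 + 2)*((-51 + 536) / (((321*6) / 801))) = 1338115 / 107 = 12505.75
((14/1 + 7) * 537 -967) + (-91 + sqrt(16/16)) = 10220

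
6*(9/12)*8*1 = 36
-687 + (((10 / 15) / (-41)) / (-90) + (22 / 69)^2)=-2011248116 / 2928015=-686.90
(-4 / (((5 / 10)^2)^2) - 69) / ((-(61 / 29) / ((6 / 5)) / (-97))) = -2244774 / 305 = -7359.91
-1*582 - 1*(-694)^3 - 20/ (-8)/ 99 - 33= 66182444267/ 198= 334254769.03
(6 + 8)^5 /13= 537824 /13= 41371.08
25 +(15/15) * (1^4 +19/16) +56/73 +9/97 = 3177659/113296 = 28.05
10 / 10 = 1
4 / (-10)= -2 / 5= -0.40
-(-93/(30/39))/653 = 1209/6530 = 0.19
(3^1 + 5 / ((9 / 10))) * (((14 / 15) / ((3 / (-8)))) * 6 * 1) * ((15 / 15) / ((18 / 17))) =-146608 / 1215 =-120.67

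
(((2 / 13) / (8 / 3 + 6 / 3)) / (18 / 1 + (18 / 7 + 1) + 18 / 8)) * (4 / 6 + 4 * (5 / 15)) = 24 / 8671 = 0.00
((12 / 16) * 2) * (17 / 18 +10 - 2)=161 / 12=13.42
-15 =-15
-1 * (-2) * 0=0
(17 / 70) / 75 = 17 / 5250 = 0.00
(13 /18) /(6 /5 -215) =-65 /19242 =-0.00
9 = 9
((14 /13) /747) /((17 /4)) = 56 /165087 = 0.00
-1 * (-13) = 13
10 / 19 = 0.53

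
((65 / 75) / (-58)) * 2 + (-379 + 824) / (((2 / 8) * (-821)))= -784973 / 357135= -2.20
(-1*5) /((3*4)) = -5 /12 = -0.42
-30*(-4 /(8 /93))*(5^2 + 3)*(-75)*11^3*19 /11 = -6734920500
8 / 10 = 4 / 5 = 0.80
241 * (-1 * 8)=-1928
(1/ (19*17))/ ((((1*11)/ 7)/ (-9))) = -63/ 3553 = -0.02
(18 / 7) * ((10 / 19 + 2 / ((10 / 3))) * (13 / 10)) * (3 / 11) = 37557 / 36575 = 1.03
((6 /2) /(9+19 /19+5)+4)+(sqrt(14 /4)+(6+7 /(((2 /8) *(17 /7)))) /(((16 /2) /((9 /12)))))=sqrt(14) /2+7947 /1360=7.71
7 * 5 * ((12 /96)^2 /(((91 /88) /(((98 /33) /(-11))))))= -245 /1716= -0.14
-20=-20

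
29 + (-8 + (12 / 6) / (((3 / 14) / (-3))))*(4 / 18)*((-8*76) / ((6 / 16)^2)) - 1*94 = 34523.44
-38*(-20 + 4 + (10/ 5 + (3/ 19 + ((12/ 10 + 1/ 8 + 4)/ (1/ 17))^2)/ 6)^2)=-6916124054429649/ 97280000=-71095025.23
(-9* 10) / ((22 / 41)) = -1845 / 11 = -167.73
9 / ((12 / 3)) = 9 / 4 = 2.25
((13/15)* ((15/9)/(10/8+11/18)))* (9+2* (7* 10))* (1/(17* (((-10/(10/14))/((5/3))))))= -19370/23919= -0.81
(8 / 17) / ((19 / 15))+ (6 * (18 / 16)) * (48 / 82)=57246 / 13243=4.32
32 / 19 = 1.68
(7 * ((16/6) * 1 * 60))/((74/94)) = 52640/37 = 1422.70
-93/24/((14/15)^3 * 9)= -11625/21952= -0.53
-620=-620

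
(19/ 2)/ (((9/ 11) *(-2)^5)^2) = 2299/ 165888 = 0.01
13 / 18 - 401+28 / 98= -50399 / 126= -399.99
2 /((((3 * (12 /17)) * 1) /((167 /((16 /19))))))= 53941 /288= 187.30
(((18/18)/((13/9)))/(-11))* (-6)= 54/143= 0.38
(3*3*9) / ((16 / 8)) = 81 / 2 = 40.50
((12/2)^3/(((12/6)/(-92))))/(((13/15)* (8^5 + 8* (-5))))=-18630/53183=-0.35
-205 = -205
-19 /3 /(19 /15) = -5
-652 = -652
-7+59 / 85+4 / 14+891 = 526563 / 595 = 884.98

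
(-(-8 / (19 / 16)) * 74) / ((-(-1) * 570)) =4736 / 5415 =0.87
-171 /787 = -0.22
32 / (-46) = -0.70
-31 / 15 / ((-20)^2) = -31 / 6000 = -0.01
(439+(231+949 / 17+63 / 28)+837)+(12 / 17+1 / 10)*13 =31511 / 20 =1575.55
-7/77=-0.09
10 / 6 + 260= 261.67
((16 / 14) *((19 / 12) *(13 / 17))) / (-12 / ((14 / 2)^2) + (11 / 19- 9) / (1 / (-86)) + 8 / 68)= 0.00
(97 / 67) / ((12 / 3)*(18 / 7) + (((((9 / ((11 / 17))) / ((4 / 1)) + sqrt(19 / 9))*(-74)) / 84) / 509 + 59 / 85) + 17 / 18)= 357735863346400*sqrt(19) / 60838388860027358603 + 7390296619334148520 / 60838388860027358603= 0.12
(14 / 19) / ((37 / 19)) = 14 / 37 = 0.38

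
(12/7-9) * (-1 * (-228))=-1661.14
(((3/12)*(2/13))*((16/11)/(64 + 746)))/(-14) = -2/405405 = -0.00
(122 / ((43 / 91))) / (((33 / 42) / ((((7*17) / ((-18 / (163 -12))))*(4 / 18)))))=-2792885732 / 38313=-72896.56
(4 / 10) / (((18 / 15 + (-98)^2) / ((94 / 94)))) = 1 / 24013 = 0.00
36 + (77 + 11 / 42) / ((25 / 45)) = 2451 / 14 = 175.07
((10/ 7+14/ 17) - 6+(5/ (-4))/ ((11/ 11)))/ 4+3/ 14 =-1971/ 1904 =-1.04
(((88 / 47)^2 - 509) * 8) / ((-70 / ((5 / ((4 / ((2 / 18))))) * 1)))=1116637 / 139167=8.02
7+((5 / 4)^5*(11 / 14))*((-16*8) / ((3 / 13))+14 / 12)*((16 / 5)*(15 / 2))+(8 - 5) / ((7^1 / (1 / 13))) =-1483744195 / 46592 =-31845.47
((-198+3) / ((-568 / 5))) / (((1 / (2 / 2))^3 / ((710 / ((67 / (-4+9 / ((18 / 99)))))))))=443625 / 536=827.66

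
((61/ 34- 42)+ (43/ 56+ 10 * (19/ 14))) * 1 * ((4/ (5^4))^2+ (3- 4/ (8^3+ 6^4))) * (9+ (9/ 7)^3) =-49738177630683/ 57654012500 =-862.70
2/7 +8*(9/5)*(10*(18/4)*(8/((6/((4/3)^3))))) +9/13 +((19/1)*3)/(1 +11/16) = 1705777/819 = 2082.76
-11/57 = -0.19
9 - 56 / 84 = 25 / 3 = 8.33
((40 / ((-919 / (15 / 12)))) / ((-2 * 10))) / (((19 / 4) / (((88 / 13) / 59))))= 880 / 13392587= 0.00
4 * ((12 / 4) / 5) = 12 / 5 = 2.40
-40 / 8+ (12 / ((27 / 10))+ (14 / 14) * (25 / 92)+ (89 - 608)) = -429967 / 828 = -519.28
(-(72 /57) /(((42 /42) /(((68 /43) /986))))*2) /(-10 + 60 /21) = 336 /592325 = 0.00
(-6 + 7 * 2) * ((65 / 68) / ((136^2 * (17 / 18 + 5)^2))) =5265 / 449991496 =0.00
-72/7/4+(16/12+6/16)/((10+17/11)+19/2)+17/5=176909/194460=0.91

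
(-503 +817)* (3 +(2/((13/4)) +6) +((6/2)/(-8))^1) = 150877/52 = 2901.48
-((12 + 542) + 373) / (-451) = 927 / 451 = 2.06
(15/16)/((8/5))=75/128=0.59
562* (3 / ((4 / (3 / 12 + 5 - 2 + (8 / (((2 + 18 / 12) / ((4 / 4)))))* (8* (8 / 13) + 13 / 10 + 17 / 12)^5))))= 2111528627649881087519 / 84209252400000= 25074781.78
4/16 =1/4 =0.25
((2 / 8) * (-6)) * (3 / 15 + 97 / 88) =-1719 / 880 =-1.95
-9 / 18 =-1 / 2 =-0.50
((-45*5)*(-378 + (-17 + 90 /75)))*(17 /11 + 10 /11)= 217485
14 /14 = 1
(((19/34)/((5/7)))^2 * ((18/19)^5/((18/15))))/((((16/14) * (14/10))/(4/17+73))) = 1200761415/67396534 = 17.82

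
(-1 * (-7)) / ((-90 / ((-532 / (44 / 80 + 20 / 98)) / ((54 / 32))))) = 5839232 / 179577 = 32.52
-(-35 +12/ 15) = 171/ 5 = 34.20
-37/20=-1.85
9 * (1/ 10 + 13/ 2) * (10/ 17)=594/ 17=34.94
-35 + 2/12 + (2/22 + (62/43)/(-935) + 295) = 62781563/241230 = 260.26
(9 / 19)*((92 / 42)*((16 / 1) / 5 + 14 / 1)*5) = 89.23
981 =981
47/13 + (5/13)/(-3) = 136/39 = 3.49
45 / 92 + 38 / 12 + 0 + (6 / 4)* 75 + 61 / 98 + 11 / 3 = 1628897 / 13524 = 120.44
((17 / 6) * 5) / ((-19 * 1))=-0.75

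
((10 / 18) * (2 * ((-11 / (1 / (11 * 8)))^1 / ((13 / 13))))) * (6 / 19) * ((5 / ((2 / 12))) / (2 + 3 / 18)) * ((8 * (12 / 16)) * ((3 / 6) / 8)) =-1763.56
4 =4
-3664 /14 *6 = -10992 /7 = -1570.29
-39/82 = -0.48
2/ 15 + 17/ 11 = 277/ 165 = 1.68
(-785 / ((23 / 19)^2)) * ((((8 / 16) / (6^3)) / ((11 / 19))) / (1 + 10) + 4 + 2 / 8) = -62961062375 / 27651888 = -2276.92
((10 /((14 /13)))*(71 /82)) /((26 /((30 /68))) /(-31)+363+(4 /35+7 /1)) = 2145975 /98279788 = 0.02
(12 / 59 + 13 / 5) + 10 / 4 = 3129 / 590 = 5.30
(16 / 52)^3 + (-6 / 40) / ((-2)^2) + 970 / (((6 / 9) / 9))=2301575729 / 175760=13094.99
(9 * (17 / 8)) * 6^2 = 1377 / 2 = 688.50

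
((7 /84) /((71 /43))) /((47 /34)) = 731 /20022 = 0.04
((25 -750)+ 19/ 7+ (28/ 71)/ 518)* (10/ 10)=-13282098/ 18389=-722.28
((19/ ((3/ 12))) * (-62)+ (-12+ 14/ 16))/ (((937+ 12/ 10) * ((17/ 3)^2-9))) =-1700325/ 7805824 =-0.22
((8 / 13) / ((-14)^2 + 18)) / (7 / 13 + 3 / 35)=35 / 7597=0.00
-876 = -876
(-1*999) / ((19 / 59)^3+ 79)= -68391207 / 5410600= -12.64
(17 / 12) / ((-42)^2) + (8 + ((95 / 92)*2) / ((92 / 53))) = 102914579 / 11197872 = 9.19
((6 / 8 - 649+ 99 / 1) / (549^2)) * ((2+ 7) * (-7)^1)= 15379 / 133956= 0.11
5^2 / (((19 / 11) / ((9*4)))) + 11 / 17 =168509 / 323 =521.70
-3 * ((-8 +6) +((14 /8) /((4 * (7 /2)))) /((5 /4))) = 57 /10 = 5.70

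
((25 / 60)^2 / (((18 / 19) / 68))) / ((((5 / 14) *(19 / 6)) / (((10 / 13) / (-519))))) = -2975 / 182169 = -0.02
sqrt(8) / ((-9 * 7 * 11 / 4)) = -8 * sqrt(2) / 693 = -0.02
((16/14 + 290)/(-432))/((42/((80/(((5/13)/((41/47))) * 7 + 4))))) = -0.18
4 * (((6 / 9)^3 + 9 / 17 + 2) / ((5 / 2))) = 4.52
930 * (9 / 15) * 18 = 10044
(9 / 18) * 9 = 9 / 2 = 4.50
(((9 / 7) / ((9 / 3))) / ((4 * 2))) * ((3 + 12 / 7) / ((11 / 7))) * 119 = 153 / 8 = 19.12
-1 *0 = 0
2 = 2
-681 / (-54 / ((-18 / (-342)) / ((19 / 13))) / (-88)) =-129844 / 3249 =-39.96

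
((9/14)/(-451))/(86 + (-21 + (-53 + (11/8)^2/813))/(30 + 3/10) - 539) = 35472816/11334202613503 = 0.00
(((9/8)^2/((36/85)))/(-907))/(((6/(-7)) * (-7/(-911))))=232305/464384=0.50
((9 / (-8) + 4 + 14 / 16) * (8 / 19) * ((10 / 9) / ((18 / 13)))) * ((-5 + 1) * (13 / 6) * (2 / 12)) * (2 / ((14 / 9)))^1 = -8450 / 3591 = -2.35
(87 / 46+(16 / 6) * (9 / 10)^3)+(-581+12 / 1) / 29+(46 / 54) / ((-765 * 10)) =-5436874304 / 344422125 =-15.79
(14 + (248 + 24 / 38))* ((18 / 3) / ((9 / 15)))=49900 / 19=2626.32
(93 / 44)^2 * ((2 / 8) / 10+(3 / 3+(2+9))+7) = 6581889 / 77440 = 84.99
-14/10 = -7/5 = -1.40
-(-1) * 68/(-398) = -34/199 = -0.17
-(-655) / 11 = 655 / 11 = 59.55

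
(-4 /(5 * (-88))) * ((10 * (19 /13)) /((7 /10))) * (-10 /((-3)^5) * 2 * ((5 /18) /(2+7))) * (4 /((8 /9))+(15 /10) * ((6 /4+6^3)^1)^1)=16625 /104247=0.16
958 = 958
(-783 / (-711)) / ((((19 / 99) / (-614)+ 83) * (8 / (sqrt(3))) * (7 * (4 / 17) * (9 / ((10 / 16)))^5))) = 5202690625 * sqrt(3) / 3199070820635246592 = 0.00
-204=-204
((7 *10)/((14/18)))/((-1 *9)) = -10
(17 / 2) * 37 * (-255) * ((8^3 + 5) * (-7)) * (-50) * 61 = -885215995125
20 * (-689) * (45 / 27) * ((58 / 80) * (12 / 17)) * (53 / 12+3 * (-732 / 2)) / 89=1311053315 / 9078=144420.94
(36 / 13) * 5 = 180 / 13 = 13.85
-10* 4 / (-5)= 8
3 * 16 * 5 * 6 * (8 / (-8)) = -1440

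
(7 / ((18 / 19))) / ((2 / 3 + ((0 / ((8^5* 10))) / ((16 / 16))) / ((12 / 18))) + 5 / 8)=5.72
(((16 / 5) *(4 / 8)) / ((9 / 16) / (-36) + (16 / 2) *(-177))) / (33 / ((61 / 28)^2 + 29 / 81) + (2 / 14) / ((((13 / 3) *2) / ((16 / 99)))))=-5663321664 / 32417880640625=-0.00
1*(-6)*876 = -5256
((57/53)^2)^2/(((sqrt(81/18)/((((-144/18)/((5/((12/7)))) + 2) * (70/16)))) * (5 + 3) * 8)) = -45742671 * sqrt(2)/2019963136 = -0.03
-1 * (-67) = 67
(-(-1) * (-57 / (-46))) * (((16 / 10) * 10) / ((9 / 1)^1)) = 2.20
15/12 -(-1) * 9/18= 1.75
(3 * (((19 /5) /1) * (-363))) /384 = -6897 /640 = -10.78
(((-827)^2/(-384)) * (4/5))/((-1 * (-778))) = -683929/373440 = -1.83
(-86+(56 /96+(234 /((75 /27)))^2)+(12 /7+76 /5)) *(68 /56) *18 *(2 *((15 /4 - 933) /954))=-1110211018041 /3710000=-299248.25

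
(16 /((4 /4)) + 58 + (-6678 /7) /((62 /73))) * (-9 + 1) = 260216 /31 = 8394.06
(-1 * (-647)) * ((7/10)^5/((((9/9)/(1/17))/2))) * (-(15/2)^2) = -97867161/136000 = -719.61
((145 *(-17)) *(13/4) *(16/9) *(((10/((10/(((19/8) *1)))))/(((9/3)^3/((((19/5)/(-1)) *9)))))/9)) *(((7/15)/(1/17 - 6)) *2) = -275324231/368145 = -747.87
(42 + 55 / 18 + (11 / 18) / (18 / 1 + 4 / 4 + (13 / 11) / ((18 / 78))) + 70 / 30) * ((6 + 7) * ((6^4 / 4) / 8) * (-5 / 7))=-397420335 / 22288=-17831.13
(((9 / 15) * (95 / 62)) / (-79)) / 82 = -57 / 401636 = -0.00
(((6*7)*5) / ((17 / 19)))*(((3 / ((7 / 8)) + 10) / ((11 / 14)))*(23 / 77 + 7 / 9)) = 26647120 / 6171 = 4318.12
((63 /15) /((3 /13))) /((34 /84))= 44.96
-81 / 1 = -81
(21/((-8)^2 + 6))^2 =9/100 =0.09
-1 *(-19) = 19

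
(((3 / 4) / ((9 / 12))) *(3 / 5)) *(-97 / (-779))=291 / 3895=0.07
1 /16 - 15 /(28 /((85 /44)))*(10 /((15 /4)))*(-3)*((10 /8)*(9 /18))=1613 /308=5.24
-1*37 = -37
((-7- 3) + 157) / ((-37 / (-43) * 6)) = 2107 / 74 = 28.47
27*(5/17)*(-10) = -1350/17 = -79.41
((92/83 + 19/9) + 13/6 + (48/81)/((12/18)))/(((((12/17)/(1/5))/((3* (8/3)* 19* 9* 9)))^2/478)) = 3029557666500/83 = 36500694777.11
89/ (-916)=-89/ 916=-0.10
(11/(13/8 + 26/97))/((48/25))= 26675/8814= 3.03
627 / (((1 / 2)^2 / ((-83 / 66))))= -3154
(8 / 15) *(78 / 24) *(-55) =-286 / 3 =-95.33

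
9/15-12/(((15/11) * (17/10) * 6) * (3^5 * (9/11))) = 332191/557685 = 0.60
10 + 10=20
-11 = -11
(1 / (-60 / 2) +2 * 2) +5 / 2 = 97 / 15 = 6.47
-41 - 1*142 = -183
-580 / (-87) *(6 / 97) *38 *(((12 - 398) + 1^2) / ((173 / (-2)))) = 1170400 / 16781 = 69.75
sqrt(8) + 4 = 2 * sqrt(2) + 4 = 6.83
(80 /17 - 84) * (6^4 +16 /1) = -1768576 /17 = -104033.88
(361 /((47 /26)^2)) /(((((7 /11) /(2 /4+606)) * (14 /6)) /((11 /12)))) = 8954473957 /216482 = 41363.60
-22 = -22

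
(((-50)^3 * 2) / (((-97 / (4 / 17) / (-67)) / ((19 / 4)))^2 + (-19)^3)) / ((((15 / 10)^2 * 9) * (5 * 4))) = 8102645000 / 90011162601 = 0.09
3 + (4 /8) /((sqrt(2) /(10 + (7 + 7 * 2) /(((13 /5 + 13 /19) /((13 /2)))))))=3 + 825 * sqrt(2) /64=21.23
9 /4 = 2.25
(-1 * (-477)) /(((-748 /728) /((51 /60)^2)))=-737919 /2200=-335.42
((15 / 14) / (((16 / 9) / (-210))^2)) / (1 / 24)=5740875 / 16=358804.69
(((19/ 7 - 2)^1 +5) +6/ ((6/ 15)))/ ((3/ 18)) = 870/ 7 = 124.29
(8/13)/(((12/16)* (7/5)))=160/273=0.59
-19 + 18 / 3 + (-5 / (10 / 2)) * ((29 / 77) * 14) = -201 / 11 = -18.27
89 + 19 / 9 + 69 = 1441 / 9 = 160.11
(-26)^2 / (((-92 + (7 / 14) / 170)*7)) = -229840 / 218953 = -1.05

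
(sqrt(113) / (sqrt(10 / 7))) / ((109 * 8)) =sqrt(7910) / 8720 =0.01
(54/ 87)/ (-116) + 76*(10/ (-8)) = -159799/ 1682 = -95.01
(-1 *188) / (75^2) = -188 / 5625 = -0.03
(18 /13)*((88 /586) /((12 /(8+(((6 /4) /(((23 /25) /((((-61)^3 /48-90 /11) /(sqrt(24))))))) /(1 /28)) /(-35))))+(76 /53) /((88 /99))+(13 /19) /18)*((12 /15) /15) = 37204744 /287674725+2501111*sqrt(6) /5256420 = 1.29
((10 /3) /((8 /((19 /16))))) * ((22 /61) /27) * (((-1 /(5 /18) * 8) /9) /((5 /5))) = -0.02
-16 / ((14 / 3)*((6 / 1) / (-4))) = 16 / 7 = 2.29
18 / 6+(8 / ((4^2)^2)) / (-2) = 191 / 64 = 2.98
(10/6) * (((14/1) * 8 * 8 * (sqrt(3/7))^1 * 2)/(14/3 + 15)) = 1280 * sqrt(21)/59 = 99.42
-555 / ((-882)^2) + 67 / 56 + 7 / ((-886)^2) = 121698248711 / 101777871384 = 1.20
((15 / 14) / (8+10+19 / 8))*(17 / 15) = 68 / 1141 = 0.06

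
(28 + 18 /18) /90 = 29 /90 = 0.32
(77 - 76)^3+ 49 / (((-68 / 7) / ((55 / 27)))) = -17029 / 1836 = -9.28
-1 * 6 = -6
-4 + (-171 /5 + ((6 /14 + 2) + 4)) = -1112 /35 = -31.77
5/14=0.36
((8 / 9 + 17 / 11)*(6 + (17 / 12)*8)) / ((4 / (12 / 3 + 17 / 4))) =3133 / 36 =87.03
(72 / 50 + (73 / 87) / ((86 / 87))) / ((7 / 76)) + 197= 238489 / 1075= 221.85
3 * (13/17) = 39/17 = 2.29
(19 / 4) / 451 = 0.01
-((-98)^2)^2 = -92236816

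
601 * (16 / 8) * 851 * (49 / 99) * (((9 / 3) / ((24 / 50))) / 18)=626527475 / 3564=175793.34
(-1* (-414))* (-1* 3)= -1242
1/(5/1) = 0.20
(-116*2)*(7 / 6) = -812 / 3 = -270.67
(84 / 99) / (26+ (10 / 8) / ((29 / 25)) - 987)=-3248 / 3674583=-0.00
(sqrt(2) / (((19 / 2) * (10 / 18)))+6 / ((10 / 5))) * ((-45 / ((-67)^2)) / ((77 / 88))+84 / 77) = 6716088 * sqrt(2) / 32837035+1119348 / 345653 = 3.53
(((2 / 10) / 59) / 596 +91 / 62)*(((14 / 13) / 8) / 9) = 55998887 / 2550796560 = 0.02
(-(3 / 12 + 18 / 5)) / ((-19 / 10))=77 / 38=2.03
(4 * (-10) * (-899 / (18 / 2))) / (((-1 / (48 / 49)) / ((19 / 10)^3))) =-98659856 / 3675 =-26846.22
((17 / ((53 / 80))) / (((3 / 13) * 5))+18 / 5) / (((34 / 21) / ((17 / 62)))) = 71897 / 16430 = 4.38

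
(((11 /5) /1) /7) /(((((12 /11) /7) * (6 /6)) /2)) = 121 /30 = 4.03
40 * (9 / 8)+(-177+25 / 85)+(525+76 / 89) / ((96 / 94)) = 383.19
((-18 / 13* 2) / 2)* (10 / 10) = -18 / 13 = -1.38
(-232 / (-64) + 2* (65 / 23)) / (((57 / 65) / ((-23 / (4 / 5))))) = -184925 / 608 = -304.15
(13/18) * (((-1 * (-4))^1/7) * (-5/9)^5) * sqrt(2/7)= -81250 * sqrt(14)/26040609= -0.01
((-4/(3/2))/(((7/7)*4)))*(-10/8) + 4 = 29/6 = 4.83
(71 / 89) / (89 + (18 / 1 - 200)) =-71 / 8277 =-0.01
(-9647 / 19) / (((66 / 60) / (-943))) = 8270110 / 19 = 435268.95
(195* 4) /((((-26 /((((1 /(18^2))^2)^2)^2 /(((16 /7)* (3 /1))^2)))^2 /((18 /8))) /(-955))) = -11464775 /150773387442380238680440014094583958605100220416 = -0.00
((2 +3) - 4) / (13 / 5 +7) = 5 / 48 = 0.10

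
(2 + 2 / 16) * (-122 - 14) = -289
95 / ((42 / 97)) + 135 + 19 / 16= 119479 / 336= 355.59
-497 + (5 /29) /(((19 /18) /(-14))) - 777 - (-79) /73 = -51292553 /40223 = -1275.20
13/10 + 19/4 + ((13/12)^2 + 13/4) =7541/720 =10.47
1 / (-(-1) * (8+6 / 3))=0.10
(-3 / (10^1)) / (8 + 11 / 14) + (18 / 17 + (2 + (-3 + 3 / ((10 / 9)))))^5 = 930154879627309 / 5821413700000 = 159.78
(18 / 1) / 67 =18 / 67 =0.27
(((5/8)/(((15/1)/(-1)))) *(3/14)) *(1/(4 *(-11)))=1/4928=0.00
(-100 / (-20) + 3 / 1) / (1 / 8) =64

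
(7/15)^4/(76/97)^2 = 22591009/292410000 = 0.08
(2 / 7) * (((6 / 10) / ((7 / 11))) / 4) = 33 / 490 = 0.07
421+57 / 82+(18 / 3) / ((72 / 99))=70511 / 164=429.95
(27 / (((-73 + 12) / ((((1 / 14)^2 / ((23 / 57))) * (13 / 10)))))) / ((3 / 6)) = -20007 / 1374940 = -0.01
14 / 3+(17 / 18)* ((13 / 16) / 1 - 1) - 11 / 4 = 167 / 96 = 1.74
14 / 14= 1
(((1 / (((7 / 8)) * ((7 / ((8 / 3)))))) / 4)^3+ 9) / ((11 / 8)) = 228742424 / 34941753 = 6.55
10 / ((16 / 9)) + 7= 101 / 8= 12.62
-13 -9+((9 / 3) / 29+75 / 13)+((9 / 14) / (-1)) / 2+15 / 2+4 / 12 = -272833 / 31668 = -8.62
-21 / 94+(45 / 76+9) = 33465 / 3572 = 9.37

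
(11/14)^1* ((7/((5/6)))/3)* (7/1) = 77/5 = 15.40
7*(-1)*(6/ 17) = -42/ 17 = -2.47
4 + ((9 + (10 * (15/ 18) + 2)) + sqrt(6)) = sqrt(6) + 70/ 3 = 25.78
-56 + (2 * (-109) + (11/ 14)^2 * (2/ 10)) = -268399/ 980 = -273.88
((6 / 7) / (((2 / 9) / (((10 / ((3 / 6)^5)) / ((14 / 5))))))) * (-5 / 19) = -108000 / 931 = -116.00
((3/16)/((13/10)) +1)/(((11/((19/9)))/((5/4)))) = 11305/41184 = 0.27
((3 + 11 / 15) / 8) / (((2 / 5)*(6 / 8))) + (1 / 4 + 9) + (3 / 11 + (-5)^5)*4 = -4945289 / 396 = -12488.10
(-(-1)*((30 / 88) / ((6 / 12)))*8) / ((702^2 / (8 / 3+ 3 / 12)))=175 / 5420844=0.00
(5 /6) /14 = 5 /84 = 0.06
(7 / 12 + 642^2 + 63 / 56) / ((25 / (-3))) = -9891977 / 200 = -49459.88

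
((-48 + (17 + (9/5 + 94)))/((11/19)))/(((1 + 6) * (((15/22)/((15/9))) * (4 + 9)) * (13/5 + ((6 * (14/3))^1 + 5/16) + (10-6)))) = 384/4459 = 0.09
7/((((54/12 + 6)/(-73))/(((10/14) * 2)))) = -1460/21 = -69.52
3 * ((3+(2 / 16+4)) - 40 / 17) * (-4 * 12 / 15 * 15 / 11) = -1062 / 17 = -62.47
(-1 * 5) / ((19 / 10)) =-50 / 19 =-2.63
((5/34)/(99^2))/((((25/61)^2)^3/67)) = 3451865082187/16271191406250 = 0.21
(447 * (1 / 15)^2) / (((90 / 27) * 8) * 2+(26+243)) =149 / 24175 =0.01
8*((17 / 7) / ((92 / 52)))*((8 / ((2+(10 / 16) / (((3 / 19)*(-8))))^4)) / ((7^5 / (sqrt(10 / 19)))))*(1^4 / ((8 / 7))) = 141331267584*sqrt(190) / 3013797627697507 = 0.00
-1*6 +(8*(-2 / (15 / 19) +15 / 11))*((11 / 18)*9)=-862 / 15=-57.47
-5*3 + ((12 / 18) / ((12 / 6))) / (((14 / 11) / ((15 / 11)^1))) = -205 / 14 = -14.64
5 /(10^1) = 1 /2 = 0.50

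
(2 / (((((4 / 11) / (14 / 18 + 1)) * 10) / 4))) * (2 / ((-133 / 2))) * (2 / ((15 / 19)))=-0.30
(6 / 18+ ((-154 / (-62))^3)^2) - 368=-353649419876 / 2662511043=-132.83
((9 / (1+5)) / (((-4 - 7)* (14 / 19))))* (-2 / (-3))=-19 / 154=-0.12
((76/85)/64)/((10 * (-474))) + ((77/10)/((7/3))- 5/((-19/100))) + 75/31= 121635176489/3796929600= 32.04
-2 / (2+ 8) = -1 / 5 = -0.20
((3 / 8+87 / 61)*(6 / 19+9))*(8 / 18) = 17287 / 2318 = 7.46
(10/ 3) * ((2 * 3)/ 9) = 20/ 9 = 2.22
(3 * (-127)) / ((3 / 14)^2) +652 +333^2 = 309731 / 3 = 103243.67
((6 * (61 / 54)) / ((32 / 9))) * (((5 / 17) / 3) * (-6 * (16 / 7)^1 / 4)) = -305 / 476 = -0.64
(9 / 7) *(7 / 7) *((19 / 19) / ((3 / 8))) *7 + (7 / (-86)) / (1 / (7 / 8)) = 16463 / 688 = 23.93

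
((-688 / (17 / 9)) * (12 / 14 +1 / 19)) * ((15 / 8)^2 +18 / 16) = -13907619 / 9044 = -1537.77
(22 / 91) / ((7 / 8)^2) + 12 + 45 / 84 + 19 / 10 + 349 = 32439357 / 89180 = 363.75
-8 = -8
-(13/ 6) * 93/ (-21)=403/ 42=9.60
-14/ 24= -0.58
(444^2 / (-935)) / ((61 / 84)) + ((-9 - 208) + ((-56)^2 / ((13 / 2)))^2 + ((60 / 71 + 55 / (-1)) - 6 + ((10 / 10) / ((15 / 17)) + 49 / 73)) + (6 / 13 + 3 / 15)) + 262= 34840971890674561 / 149875489335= 232466.11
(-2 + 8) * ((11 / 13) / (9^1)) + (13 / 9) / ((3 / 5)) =1043 / 351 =2.97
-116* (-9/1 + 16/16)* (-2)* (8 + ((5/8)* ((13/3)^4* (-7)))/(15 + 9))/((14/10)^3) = 3172668875/83349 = 38064.87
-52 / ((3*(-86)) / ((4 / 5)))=104 / 645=0.16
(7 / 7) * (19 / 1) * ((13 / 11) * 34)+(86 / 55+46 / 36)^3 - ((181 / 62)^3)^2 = 1152908994920141191681 / 6889151473364952000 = 167.35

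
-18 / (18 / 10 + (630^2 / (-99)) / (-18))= -990 / 12349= -0.08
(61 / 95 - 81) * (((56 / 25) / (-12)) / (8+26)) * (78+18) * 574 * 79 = 77542385536 / 40375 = 1920554.44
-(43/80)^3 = -79507/512000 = -0.16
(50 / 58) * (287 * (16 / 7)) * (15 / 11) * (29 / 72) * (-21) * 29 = -2080750 / 11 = -189159.09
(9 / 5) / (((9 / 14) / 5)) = 14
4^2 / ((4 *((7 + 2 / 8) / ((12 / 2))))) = 96 / 29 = 3.31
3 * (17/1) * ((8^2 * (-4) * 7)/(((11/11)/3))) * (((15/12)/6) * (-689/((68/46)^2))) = 306164040/17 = 18009649.41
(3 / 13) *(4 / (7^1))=12 / 91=0.13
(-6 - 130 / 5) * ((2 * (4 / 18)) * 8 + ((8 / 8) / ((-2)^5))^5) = -1073741815 / 9437184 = -113.78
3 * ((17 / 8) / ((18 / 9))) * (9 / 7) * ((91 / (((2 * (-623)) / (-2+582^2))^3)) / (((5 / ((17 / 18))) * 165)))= -8576984.22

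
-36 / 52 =-0.69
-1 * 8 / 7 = -8 / 7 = -1.14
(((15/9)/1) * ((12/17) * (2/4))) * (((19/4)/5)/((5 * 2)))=19/340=0.06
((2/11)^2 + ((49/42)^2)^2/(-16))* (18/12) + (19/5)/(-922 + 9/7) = -6911638457/53902886400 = -0.13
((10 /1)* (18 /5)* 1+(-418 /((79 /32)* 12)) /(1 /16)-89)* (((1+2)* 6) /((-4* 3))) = 66065 /158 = 418.13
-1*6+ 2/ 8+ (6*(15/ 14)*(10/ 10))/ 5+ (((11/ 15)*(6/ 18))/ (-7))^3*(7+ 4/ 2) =-62020949/ 13891500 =-4.46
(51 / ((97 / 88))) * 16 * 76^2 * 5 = 2073815040 / 97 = 21379536.49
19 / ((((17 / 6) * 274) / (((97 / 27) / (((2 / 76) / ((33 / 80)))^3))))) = 50476060041 / 149056000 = 338.64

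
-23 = -23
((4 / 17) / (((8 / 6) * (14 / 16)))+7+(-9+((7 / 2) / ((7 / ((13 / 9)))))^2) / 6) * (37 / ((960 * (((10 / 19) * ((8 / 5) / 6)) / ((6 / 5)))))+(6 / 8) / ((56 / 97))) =9.43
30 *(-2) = -60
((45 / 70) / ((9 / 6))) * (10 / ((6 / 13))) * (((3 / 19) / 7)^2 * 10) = 5850 / 123823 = 0.05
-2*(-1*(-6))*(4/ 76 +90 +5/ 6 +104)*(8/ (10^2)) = -88868/ 475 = -187.09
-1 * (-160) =160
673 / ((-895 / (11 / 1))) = -7403 / 895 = -8.27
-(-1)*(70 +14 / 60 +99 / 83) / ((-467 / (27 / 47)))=-1600659 / 18217670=-0.09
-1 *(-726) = 726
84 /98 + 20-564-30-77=-4551 /7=-650.14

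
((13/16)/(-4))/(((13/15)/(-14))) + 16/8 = 169/32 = 5.28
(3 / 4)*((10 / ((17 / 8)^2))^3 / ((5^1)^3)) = 1572864 / 24137569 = 0.07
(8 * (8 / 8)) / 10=4 / 5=0.80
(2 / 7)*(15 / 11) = 30 / 77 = 0.39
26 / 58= 13 / 29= 0.45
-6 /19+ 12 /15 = 46 /95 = 0.48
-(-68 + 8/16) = 135/2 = 67.50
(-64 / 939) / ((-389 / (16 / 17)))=1024 / 6209607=0.00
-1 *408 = -408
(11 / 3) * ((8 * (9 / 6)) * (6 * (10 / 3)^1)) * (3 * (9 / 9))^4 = 71280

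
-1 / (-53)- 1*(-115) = 6096 / 53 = 115.02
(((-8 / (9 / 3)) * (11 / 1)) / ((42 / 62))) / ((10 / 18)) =-2728 / 35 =-77.94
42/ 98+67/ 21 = 76/ 21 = 3.62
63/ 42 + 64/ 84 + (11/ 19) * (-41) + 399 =301265/ 798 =377.53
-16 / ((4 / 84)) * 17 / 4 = -1428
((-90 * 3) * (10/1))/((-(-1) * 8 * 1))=-675/2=-337.50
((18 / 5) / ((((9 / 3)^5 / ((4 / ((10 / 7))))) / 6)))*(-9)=-56 / 25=-2.24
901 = 901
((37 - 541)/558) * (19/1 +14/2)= -728/31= -23.48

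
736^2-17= 541679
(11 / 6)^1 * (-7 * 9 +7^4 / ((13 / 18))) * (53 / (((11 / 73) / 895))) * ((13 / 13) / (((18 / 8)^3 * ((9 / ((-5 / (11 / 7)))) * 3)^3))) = -22381489240460000 / 82759712607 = -270439.43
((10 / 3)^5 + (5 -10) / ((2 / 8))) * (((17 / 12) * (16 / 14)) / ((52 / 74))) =59843060 / 66339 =902.08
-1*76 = -76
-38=-38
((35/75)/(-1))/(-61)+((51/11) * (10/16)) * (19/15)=296161/80520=3.68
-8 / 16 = -1 / 2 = -0.50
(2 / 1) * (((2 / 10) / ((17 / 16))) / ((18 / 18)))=32 / 85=0.38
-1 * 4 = -4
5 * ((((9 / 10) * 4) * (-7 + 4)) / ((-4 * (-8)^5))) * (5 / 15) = -9 / 65536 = -0.00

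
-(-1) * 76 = 76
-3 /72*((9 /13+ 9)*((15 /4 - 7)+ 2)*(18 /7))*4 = 135 /26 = 5.19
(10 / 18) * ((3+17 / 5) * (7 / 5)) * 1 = 224 / 45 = 4.98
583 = 583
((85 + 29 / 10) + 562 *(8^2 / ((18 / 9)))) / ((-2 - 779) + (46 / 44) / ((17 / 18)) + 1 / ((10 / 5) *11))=-33794453 / 1458315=-23.17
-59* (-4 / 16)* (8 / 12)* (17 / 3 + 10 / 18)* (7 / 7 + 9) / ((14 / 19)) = 22420 / 27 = 830.37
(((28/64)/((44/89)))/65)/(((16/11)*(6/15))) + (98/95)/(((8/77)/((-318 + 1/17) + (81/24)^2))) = -130872320439/42997760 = -3043.70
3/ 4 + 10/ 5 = 11/ 4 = 2.75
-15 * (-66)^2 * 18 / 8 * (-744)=109379160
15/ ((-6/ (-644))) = 1610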